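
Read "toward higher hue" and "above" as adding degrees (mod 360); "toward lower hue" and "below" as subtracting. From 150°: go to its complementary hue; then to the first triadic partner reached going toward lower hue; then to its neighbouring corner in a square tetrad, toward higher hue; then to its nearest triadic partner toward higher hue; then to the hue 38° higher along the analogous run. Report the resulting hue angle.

150 + 180 = 330°   (complement)
330 − 120 = 210°   (triadic ↓)
210 + 90 = 300°   (square ↑)
300 + 120 = 420 → 420 − 360 = 60°   (triadic ↑)
60 + 38 = 98°   (analog 38° ↑)

98°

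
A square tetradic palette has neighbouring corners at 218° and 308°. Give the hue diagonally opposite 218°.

38°

A square tetradic scheme places four hues 90° apart; opposite corners are 180° apart.
218 + 180 = 398 → 398 − 360 = 38°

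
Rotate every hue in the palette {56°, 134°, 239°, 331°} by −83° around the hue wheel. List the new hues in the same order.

333°, 51°, 156°, 248°

56 − 83 = -27 → -27 + 360 = 333°
134 − 83 = 51°
239 − 83 = 156°
331 − 83 = 248°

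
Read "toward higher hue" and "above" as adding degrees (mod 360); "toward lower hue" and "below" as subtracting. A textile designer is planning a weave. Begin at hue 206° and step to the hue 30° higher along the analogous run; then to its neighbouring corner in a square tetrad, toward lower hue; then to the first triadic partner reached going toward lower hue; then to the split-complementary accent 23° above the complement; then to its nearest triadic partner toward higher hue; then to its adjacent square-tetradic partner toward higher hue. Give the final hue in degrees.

206 + 30 = 236°   (analog 30° ↑)
236 − 90 = 146°   (square ↓)
146 − 120 = 26°   (triadic ↓)
26 + 203 = 229°   (split-comp 23° ↑)
229 + 120 = 349°   (triadic ↑)
349 + 90 = 439 → 439 − 360 = 79°   (square ↑)

79°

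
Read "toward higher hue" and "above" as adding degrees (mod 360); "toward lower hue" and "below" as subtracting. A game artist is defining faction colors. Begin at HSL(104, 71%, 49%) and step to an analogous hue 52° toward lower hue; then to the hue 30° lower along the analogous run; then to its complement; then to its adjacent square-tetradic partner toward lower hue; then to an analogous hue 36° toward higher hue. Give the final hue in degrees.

104 − 52 = 52°   (analog 52° ↓)
52 − 30 = 22°   (analog 30° ↓)
22 + 180 = 202°   (complement)
202 − 90 = 112°   (square ↓)
112 + 36 = 148°   (analog 36° ↑)

148°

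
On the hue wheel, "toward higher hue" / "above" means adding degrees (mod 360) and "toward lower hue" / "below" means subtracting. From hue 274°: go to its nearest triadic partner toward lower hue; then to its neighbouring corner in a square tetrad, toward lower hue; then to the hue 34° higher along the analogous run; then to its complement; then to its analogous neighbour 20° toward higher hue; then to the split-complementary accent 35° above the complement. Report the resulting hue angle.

triadic ↓ −120°: 274 − 120 = 154°
square ↓ −90°: 154 − 90 = 64°
analog 34° ↑ +34°: 64 + 34 = 98°
complement +180°: 98 + 180 = 278°
analog 20° ↑ +20°: 278 + 20 = 298°
split-comp 35° ↑ +215°: 298 + 215 = 513 → 513 − 360 = 153°

153°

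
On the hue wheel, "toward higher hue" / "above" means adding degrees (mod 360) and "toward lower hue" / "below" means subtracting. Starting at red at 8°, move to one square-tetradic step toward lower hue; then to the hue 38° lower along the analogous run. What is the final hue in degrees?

240°

8 − 90 = -82 → -82 + 360 = 278°   (square ↓)
278 − 38 = 240°   (analog 38° ↓)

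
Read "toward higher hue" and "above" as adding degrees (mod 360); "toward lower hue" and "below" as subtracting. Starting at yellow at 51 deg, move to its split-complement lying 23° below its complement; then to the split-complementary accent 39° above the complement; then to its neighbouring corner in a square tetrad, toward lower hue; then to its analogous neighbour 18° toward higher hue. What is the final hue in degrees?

355°

51 + 157 = 208°   (split-comp 23° ↓)
208 + 219 = 427 → 427 − 360 = 67°   (split-comp 39° ↑)
67 − 90 = -23 → -23 + 360 = 337°   (square ↓)
337 + 18 = 355°   (analog 18° ↑)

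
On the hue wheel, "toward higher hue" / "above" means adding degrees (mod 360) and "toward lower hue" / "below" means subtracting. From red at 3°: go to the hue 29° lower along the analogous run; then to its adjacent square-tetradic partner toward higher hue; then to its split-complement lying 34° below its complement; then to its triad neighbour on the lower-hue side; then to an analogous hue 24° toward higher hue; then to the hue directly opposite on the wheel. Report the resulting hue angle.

−29° (analog 29° ↓): 3 − 29 = -26 → -26 + 360 = 334°
+90° (square ↑): 334 + 90 = 424 → 424 − 360 = 64°
+146° (split-comp 34° ↓): 64 + 146 = 210°
−120° (triadic ↓): 210 − 120 = 90°
+24° (analog 24° ↑): 90 + 24 = 114°
+180° (complement): 114 + 180 = 294°

294°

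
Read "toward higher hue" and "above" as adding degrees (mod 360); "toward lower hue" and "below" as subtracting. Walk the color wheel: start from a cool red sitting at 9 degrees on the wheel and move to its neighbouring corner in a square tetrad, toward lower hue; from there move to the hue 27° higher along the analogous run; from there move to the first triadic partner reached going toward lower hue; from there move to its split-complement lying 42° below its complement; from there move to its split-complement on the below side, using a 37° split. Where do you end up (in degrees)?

9 − 90 = -81 → -81 + 360 = 279°   (square ↓)
279 + 27 = 306°   (analog 27° ↑)
306 − 120 = 186°   (triadic ↓)
186 + 138 = 324°   (split-comp 42° ↓)
324 + 143 = 467 → 467 − 360 = 107°   (split-comp 37° ↓)

107°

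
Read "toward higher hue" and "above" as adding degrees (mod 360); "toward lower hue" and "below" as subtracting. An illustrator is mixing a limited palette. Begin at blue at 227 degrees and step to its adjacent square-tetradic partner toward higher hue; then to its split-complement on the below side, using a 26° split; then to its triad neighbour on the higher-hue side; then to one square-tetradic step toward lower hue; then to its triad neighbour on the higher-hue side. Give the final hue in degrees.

227 + 90 = 317°   (square ↑)
317 + 154 = 471 → 471 − 360 = 111°   (split-comp 26° ↓)
111 + 120 = 231°   (triadic ↑)
231 − 90 = 141°   (square ↓)
141 + 120 = 261°   (triadic ↑)

261°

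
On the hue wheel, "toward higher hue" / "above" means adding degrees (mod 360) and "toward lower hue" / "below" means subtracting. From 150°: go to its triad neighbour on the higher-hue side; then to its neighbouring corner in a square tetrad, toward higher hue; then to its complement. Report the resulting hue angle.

triadic ↑ +120°: 150 + 120 = 270°
square ↑ +90°: 270 + 90 = 360 → 360 − 360 = 0°
complement +180°: 0 + 180 = 180°

180°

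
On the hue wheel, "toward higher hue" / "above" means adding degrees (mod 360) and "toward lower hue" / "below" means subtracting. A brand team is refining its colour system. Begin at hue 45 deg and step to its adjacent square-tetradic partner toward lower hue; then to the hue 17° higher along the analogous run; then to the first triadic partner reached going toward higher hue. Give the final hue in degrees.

92°

square ↓ −90°: 45 − 90 = -45 → -45 + 360 = 315°
analog 17° ↑ +17°: 315 + 17 = 332°
triadic ↑ +120°: 332 + 120 = 452 → 452 − 360 = 92°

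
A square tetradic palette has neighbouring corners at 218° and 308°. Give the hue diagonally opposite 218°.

A square tetradic scheme places four hues 90° apart; opposite corners are 180° apart.
218 + 180 = 398 → 398 − 360 = 38°

38°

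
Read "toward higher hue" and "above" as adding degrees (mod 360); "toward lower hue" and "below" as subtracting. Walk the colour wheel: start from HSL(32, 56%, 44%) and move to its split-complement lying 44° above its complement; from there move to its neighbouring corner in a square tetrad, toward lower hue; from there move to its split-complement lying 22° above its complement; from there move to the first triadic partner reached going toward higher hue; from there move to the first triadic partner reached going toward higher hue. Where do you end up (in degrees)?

32 + 224 = 256°   (split-comp 44° ↑)
256 − 90 = 166°   (square ↓)
166 + 202 = 368 → 368 − 360 = 8°   (split-comp 22° ↑)
8 + 120 = 128°   (triadic ↑)
128 + 120 = 248°   (triadic ↑)

248°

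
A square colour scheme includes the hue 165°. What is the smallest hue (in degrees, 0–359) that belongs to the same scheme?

75°

A square tetradic scheme places four hues every 90°.
The full set through 165° is {75°, 165°, 255°, 345°}.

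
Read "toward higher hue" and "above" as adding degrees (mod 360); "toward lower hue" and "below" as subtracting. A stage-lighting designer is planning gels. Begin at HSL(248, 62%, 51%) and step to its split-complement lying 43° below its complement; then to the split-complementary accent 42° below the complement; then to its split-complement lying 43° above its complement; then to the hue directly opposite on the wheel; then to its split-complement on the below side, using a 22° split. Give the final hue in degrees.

split-comp 43° ↓ +137°: 248 + 137 = 385 → 385 − 360 = 25°
split-comp 42° ↓ +138°: 25 + 138 = 163°
split-comp 43° ↑ +223°: 163 + 223 = 386 → 386 − 360 = 26°
complement +180°: 26 + 180 = 206°
split-comp 22° ↓ +158°: 206 + 158 = 364 → 364 − 360 = 4°

4°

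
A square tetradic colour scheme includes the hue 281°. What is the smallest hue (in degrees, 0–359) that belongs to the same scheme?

A square tetradic scheme places four hues every 90°.
The full set through 281° is {11°, 101°, 191°, 281°}.

11°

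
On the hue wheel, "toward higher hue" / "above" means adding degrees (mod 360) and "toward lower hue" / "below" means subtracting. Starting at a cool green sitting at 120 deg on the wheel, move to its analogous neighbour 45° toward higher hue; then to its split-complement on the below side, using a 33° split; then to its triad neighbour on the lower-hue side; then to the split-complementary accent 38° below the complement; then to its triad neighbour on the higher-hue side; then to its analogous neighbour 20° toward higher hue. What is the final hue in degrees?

+45° (analog 45° ↑): 120 + 45 = 165°
+147° (split-comp 33° ↓): 165 + 147 = 312°
−120° (triadic ↓): 312 − 120 = 192°
+142° (split-comp 38° ↓): 192 + 142 = 334°
+120° (triadic ↑): 334 + 120 = 454 → 454 − 360 = 94°
+20° (analog 20° ↑): 94 + 20 = 114°

114°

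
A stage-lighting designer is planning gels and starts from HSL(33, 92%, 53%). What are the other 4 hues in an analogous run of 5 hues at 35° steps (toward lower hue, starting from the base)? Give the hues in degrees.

358°, 323°, 288°, and 253°

Analogous hues sit every 35° along the wheel.
33 − 35 = -2 → -2 + 360 = 358°
33 − 70 = -37 → -37 + 360 = 323°
33 − 105 = -72 → -72 + 360 = 288°
33 − 140 = -107 → -107 + 360 = 253°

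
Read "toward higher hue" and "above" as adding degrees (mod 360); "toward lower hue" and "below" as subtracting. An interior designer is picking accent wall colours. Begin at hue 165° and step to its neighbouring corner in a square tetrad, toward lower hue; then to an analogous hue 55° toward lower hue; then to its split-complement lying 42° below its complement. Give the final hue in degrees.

158°

square ↓ −90°: 165 − 90 = 75°
analog 55° ↓ −55°: 75 − 55 = 20°
split-comp 42° ↓ +138°: 20 + 138 = 158°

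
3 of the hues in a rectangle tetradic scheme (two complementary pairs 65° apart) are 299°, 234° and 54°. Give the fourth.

A rectangular tetradic uses two complementary pairs 65° apart: offsets 0°, 65°, 180°, 245°.
Among {54°, 234°, 299°}, 54° and 234° are a 180° pair.
The remaining hue 299° needs its own complement: 299 + 180 = 479 → 479 − 360 = 119°

119°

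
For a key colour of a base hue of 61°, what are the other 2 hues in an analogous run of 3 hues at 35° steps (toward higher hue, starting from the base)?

96° and 131°

Analogous hues sit every 35° along the wheel.
61 + 35 = 96°
61 + 70 = 131°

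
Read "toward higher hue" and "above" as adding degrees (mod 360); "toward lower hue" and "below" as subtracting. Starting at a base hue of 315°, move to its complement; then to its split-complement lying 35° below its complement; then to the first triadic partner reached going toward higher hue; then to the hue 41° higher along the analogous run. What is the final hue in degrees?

81°

315 + 180 = 495 → 495 − 360 = 135°   (complement)
135 + 145 = 280°   (split-comp 35° ↓)
280 + 120 = 400 → 400 − 360 = 40°   (triadic ↑)
40 + 41 = 81°   (analog 41° ↑)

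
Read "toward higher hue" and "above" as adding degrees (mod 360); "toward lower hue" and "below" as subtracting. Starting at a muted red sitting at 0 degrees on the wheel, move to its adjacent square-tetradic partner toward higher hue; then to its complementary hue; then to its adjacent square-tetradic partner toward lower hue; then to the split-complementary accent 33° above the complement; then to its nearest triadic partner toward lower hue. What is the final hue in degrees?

273°

square ↑ +90°: 0 + 90 = 90°
complement +180°: 90 + 180 = 270°
square ↓ −90°: 270 − 90 = 180°
split-comp 33° ↑ +213°: 180 + 213 = 393 → 393 − 360 = 33°
triadic ↓ −120°: 33 − 120 = -87 → -87 + 360 = 273°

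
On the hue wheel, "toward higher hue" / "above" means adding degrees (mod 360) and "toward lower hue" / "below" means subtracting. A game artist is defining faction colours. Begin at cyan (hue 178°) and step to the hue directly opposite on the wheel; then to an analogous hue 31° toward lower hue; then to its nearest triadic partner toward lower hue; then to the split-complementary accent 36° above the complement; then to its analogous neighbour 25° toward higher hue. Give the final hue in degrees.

+180° (complement): 178 + 180 = 358°
−31° (analog 31° ↓): 358 − 31 = 327°
−120° (triadic ↓): 327 − 120 = 207°
+216° (split-comp 36° ↑): 207 + 216 = 423 → 423 − 360 = 63°
+25° (analog 25° ↑): 63 + 25 = 88°

88°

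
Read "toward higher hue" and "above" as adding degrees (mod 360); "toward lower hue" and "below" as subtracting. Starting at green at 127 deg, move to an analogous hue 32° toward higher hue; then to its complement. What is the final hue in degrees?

339°

+32° (analog 32° ↑): 127 + 32 = 159°
+180° (complement): 159 + 180 = 339°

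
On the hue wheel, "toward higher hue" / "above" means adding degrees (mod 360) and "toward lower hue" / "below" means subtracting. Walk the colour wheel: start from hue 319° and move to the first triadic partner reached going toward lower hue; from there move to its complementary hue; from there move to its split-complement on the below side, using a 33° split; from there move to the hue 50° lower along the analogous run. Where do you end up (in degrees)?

triadic ↓ −120°: 319 − 120 = 199°
complement +180°: 199 + 180 = 379 → 379 − 360 = 19°
split-comp 33° ↓ +147°: 19 + 147 = 166°
analog 50° ↓ −50°: 166 − 50 = 116°

116°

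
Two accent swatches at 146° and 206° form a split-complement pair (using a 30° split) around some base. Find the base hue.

356°

The accents sit 30° either side of the complement, so the complement is their short-arc midpoint on the wheel.
Short-arc midpoint of 146° and 206°: 176°.
Base is 180° from the complement: 176 − 180 = -4 → -4 + 360 = 356°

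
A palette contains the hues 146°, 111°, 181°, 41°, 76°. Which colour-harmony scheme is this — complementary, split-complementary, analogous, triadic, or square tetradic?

Sort the hues: 41°, 76°, 111°, 146°, 181°.
Successive gaps around the wheel: 35°, 35°, 35°, 35°, 220°.
A run of hues at equal small steps (35°) with one large closing gap is an analogous group.

analogous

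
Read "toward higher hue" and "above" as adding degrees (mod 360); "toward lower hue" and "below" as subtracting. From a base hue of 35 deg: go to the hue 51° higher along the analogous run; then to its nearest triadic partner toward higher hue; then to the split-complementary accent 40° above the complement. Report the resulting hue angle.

+51° (analog 51° ↑): 35 + 51 = 86°
+120° (triadic ↑): 86 + 120 = 206°
+220° (split-comp 40° ↑): 206 + 220 = 426 → 426 − 360 = 66°

66°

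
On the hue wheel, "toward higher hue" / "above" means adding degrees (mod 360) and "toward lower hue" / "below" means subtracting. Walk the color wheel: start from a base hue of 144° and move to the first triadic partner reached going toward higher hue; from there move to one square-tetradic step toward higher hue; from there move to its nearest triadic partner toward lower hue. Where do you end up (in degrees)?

234°

+120° (triadic ↑): 144 + 120 = 264°
+90° (square ↑): 264 + 90 = 354°
−120° (triadic ↓): 354 − 120 = 234°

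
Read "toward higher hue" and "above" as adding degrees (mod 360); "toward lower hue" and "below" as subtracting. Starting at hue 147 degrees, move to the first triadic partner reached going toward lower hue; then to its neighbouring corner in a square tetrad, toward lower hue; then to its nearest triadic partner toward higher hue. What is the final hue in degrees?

−120° (triadic ↓): 147 − 120 = 27°
−90° (square ↓): 27 − 90 = -63 → -63 + 360 = 297°
+120° (triadic ↑): 297 + 120 = 417 → 417 − 360 = 57°

57°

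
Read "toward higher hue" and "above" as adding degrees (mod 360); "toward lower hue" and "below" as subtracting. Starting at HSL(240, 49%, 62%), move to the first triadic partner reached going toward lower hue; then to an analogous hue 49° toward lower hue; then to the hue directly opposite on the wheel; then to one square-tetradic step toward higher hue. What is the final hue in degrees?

triadic ↓ −120°: 240 − 120 = 120°
analog 49° ↓ −49°: 120 − 49 = 71°
complement +180°: 71 + 180 = 251°
square ↑ +90°: 251 + 90 = 341°

341°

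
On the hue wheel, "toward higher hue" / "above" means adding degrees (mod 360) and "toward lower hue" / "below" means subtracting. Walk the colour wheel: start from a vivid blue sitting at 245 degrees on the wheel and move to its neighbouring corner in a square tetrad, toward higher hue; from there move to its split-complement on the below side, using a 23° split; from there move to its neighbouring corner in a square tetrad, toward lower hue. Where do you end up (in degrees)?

42°

+90° (square ↑): 245 + 90 = 335°
+157° (split-comp 23° ↓): 335 + 157 = 492 → 492 − 360 = 132°
−90° (square ↓): 132 − 90 = 42°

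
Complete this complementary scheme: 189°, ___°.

9°

The complement sits 180° across the wheel.
The full set through 189° is {9°, 189°}.
Given {189°}, the missing hue is 9°.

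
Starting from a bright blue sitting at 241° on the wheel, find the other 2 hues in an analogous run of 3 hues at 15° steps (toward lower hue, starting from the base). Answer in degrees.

Analogous hues sit every 15° along the wheel.
241 − 15 = 226°
241 − 30 = 211°

226° and 211°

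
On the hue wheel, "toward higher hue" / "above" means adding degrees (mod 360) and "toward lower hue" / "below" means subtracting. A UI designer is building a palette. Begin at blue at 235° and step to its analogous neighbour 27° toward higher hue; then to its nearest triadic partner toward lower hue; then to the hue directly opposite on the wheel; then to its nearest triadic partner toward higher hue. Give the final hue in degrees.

235 + 27 = 262°   (analog 27° ↑)
262 − 120 = 142°   (triadic ↓)
142 + 180 = 322°   (complement)
322 + 120 = 442 → 442 − 360 = 82°   (triadic ↑)

82°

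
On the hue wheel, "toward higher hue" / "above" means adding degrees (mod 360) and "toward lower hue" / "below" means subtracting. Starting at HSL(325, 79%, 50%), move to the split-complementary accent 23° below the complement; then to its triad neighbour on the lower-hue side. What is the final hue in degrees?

2°

+157° (split-comp 23° ↓): 325 + 157 = 482 → 482 − 360 = 122°
−120° (triadic ↓): 122 − 120 = 2°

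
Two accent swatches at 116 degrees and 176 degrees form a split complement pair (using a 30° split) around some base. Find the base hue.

326°

The accents sit 30° either side of the complement, so the complement is their short-arc midpoint on the wheel.
Short-arc midpoint of 116° and 176°: 146°.
Base is 180° from the complement: 146 − 180 = -34 → -34 + 360 = 326°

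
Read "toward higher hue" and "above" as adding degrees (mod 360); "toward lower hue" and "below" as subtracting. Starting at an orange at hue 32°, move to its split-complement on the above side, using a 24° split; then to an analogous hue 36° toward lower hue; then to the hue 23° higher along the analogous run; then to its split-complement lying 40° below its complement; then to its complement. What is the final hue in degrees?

+204° (split-comp 24° ↑): 32 + 204 = 236°
−36° (analog 36° ↓): 236 − 36 = 200°
+23° (analog 23° ↑): 200 + 23 = 223°
+140° (split-comp 40° ↓): 223 + 140 = 363 → 363 − 360 = 3°
+180° (complement): 3 + 180 = 183°

183°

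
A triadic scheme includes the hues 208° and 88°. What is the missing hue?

A triad places three hues 120° apart.
The full set through 88° is {88°, 208°, 328°}.
Given {88°, 208°}, the missing hue is 328°.

328°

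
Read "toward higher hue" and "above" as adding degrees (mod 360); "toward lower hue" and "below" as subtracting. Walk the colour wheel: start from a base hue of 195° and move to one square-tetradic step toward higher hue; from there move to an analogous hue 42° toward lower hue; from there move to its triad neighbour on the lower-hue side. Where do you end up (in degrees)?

square ↑ +90°: 195 + 90 = 285°
analog 42° ↓ −42°: 285 − 42 = 243°
triadic ↓ −120°: 243 − 120 = 123°

123°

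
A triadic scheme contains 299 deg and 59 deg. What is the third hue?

A triad spaces three hues 120° apart.
The full set is {59°, 179°, 299°}.

179°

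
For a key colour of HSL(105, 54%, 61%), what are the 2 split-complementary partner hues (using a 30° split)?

255° and 315°

Split-complementary hues sit 30° either side of the complement.
Complement of 105 degrees: 105 + 180 = 285°
285 − 30 = 255°
285 + 30 = 315°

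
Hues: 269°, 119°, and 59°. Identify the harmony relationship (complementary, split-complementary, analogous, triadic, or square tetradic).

Sort the hues: 59°, 119°, 269°.
Successive gaps around the wheel: 60°, 150°, 150°.
Two 150° gaps and one 60° gap — a base hue opposite a pair of accents 30° either side of its complement — is the split-complementary pattern.

split-complementary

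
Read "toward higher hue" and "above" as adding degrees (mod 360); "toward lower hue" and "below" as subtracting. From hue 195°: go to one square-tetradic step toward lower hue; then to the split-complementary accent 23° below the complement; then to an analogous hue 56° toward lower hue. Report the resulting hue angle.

206°

195 − 90 = 105°   (square ↓)
105 + 157 = 262°   (split-comp 23° ↓)
262 − 56 = 206°   (analog 56° ↓)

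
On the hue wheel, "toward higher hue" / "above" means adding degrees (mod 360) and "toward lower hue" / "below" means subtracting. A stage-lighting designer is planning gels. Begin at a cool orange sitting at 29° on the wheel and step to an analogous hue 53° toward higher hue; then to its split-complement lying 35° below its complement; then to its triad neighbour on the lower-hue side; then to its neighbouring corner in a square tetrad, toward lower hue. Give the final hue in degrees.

+53° (analog 53° ↑): 29 + 53 = 82°
+145° (split-comp 35° ↓): 82 + 145 = 227°
−120° (triadic ↓): 227 − 120 = 107°
−90° (square ↓): 107 − 90 = 17°

17°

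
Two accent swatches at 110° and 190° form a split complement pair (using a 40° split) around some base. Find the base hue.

The accents sit 40° either side of the complement, so the complement is their short-arc midpoint on the wheel.
Short-arc midpoint of 110° and 190°: 150°.
Base is 180° from the complement: 150 − 180 = -30 → -30 + 360 = 330°

330°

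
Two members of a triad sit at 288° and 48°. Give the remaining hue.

168°

A triad spaces three hues 120° apart.
The full set is {48°, 168°, 288°}.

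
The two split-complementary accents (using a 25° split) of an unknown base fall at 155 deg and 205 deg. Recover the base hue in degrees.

0°

The accents sit 25° either side of the complement, so the complement is their short-arc midpoint on the wheel.
Short-arc midpoint of 155° and 205°: 180°.
Base is 180° from the complement: 180 − 180 = 0°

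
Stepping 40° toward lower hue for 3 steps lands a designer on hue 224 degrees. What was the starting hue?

3 steps of 40° (toward lower hue) give a net shift of −120°.
Start = end − shift: 224 + 120 = 344°

344°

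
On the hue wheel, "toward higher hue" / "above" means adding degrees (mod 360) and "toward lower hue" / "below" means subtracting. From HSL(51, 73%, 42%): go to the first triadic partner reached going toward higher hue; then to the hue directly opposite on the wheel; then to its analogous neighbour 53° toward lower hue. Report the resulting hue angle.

298°

51 + 120 = 171°   (triadic ↑)
171 + 180 = 351°   (complement)
351 − 53 = 298°   (analog 53° ↓)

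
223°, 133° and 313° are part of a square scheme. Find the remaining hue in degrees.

43°

A square tetradic scheme places four hues every 90°.
The full set through 133° is {43°, 133°, 223°, 313°}.
Given {133°, 223°, 313°}, the missing hue is 43°.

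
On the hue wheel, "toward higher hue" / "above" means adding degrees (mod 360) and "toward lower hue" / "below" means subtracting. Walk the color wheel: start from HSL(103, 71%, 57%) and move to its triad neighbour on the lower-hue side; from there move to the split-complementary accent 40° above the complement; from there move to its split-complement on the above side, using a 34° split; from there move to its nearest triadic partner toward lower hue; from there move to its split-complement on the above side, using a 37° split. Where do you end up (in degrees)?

154°

−120° (triadic ↓): 103 − 120 = -17 → -17 + 360 = 343°
+220° (split-comp 40° ↑): 343 + 220 = 563 → 563 − 360 = 203°
+214° (split-comp 34° ↑): 203 + 214 = 417 → 417 − 360 = 57°
−120° (triadic ↓): 57 − 120 = -63 → -63 + 360 = 297°
+217° (split-comp 37° ↑): 297 + 217 = 514 → 514 − 360 = 154°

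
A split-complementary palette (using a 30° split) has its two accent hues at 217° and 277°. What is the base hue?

The accents sit 30° either side of the complement, so the complement is their short-arc midpoint on the wheel.
Short-arc midpoint of 217° and 277°: 247°.
Base is 180° from the complement: 247 − 180 = 67°

67°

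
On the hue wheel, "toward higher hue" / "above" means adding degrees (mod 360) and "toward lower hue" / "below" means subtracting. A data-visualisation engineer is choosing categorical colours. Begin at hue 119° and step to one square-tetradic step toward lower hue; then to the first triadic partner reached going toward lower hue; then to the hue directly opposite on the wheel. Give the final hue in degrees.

−90° (square ↓): 119 − 90 = 29°
−120° (triadic ↓): 29 − 120 = -91 → -91 + 360 = 269°
+180° (complement): 269 + 180 = 449 → 449 − 360 = 89°

89°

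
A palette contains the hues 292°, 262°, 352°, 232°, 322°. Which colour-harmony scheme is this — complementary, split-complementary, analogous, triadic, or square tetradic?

Sort the hues: 232°, 262°, 292°, 322°, 352°.
Successive gaps around the wheel: 30°, 30°, 30°, 30°, 240°.
A run of hues at equal small steps (30°) with one large closing gap is an analogous group.

analogous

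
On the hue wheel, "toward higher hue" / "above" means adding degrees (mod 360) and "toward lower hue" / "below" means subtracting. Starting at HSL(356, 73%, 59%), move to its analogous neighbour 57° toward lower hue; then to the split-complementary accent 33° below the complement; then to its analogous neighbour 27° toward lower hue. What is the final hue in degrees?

59°

356 − 57 = 299°   (analog 57° ↓)
299 + 147 = 446 → 446 − 360 = 86°   (split-comp 33° ↓)
86 − 27 = 59°   (analog 27° ↓)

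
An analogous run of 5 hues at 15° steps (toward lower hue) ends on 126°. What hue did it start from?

186°

4 steps of 15° (toward lower hue) give a net shift of −60°.
Start = end − shift: 126 + 60 = 186°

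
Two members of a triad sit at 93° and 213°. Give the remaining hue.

A triad spaces three hues 120° apart.
The full set is {93°, 213°, 333°}.

333°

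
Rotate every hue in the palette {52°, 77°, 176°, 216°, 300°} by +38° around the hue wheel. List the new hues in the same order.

52 + 38 = 90°
77 + 38 = 115°
176 + 38 = 214°
216 + 38 = 254°
300 + 38 = 338°

90°, 115°, 214°, 254°, 338°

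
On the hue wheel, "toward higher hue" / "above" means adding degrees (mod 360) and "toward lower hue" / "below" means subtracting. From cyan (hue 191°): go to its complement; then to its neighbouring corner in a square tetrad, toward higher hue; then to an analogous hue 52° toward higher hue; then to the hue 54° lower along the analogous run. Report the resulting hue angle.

99°

+180° (complement): 191 + 180 = 371 → 371 − 360 = 11°
+90° (square ↑): 11 + 90 = 101°
+52° (analog 52° ↑): 101 + 52 = 153°
−54° (analog 54° ↓): 153 − 54 = 99°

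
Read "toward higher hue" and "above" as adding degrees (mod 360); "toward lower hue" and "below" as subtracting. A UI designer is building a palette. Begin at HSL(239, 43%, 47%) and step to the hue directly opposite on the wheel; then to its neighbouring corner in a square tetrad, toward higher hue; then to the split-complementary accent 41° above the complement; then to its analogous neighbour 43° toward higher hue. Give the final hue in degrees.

+180° (complement): 239 + 180 = 419 → 419 − 360 = 59°
+90° (square ↑): 59 + 90 = 149°
+221° (split-comp 41° ↑): 149 + 221 = 370 → 370 − 360 = 10°
+43° (analog 43° ↑): 10 + 43 = 53°

53°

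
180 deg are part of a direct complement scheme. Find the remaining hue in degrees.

0°

The complement sits 180° across the wheel.
The full set through 180° is {0°, 180°}.
Given {180°}, the missing hue is 0°.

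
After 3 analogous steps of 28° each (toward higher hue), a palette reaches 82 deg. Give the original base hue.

3 steps of 28° (toward higher hue) give a net shift of +84°.
Start = end − shift: 82 − 84 = -2 → -2 + 360 = 358°

358°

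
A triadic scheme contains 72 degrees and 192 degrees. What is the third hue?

A triad spaces three hues 120° apart.
The full set is {72°, 192°, 312°}.

312°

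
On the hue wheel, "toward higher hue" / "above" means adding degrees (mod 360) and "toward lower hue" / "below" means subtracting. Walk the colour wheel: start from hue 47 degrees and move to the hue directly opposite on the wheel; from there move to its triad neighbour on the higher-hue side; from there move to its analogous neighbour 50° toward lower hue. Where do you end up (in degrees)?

297°

47 + 180 = 227°   (complement)
227 + 120 = 347°   (triadic ↑)
347 − 50 = 297°   (analog 50° ↓)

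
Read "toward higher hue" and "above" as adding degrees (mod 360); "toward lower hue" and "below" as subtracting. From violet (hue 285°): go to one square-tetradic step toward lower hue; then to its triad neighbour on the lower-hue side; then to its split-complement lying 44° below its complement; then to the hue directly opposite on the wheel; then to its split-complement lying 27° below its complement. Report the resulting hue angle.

−90° (square ↓): 285 − 90 = 195°
−120° (triadic ↓): 195 − 120 = 75°
+136° (split-comp 44° ↓): 75 + 136 = 211°
+180° (complement): 211 + 180 = 391 → 391 − 360 = 31°
+153° (split-comp 27° ↓): 31 + 153 = 184°

184°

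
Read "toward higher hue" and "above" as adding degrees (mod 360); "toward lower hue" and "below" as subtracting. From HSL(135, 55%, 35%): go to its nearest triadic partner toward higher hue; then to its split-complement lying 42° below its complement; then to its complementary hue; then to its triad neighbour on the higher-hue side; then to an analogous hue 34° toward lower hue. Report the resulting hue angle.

+120° (triadic ↑): 135 + 120 = 255°
+138° (split-comp 42° ↓): 255 + 138 = 393 → 393 − 360 = 33°
+180° (complement): 33 + 180 = 213°
+120° (triadic ↑): 213 + 120 = 333°
−34° (analog 34° ↓): 333 − 34 = 299°

299°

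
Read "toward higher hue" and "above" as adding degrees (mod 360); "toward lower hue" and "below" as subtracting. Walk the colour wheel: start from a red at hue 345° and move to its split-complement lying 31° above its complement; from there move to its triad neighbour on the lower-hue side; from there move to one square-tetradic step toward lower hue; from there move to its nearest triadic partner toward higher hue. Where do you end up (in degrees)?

106°

345 + 211 = 556 → 556 − 360 = 196°   (split-comp 31° ↑)
196 − 120 = 76°   (triadic ↓)
76 − 90 = -14 → -14 + 360 = 346°   (square ↓)
346 + 120 = 466 → 466 − 360 = 106°   (triadic ↑)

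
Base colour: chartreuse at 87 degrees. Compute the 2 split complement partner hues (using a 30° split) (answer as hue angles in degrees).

Split-complementary hues sit 30° either side of the complement.
Complement of 87 degrees: 87 + 180 = 267°
267 − 30 = 237°
267 + 30 = 297°

237° and 297°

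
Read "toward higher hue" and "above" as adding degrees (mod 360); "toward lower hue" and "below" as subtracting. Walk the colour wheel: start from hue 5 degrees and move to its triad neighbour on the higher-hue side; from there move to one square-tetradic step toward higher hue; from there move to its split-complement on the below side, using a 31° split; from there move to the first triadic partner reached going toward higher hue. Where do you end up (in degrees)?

triadic ↑ +120°: 5 + 120 = 125°
square ↑ +90°: 125 + 90 = 215°
split-comp 31° ↓ +149°: 215 + 149 = 364 → 364 − 360 = 4°
triadic ↑ +120°: 4 + 120 = 124°

124°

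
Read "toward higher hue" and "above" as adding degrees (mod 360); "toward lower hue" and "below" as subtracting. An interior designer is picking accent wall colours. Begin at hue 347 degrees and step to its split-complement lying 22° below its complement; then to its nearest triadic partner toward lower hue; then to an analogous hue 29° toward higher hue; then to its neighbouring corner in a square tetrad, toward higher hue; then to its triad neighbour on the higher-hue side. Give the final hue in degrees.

264°

+158° (split-comp 22° ↓): 347 + 158 = 505 → 505 − 360 = 145°
−120° (triadic ↓): 145 − 120 = 25°
+29° (analog 29° ↑): 25 + 29 = 54°
+90° (square ↑): 54 + 90 = 144°
+120° (triadic ↑): 144 + 120 = 264°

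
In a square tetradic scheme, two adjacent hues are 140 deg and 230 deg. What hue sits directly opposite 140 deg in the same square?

320°

A square tetradic scheme places four hues 90° apart; opposite corners are 180° apart.
140 + 180 = 320°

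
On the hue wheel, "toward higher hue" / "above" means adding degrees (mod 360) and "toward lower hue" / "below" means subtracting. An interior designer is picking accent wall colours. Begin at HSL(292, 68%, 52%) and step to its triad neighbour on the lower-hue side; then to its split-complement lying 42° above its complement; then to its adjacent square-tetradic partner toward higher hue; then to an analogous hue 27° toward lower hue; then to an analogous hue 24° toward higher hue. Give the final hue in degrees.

292 − 120 = 172°   (triadic ↓)
172 + 222 = 394 → 394 − 360 = 34°   (split-comp 42° ↑)
34 + 90 = 124°   (square ↑)
124 − 27 = 97°   (analog 27° ↓)
97 + 24 = 121°   (analog 24° ↑)

121°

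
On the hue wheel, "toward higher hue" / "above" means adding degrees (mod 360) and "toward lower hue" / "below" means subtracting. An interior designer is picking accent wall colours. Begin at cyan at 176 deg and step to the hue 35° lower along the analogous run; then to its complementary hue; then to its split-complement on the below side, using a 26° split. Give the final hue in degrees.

176 − 35 = 141°   (analog 35° ↓)
141 + 180 = 321°   (complement)
321 + 154 = 475 → 475 − 360 = 115°   (split-comp 26° ↓)

115°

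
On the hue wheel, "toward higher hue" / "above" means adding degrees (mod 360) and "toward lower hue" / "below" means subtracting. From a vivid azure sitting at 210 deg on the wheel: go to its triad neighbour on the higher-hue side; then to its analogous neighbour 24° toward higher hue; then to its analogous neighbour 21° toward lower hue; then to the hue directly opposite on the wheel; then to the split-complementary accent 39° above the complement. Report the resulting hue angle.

triadic ↑ +120°: 210 + 120 = 330°
analog 24° ↑ +24°: 330 + 24 = 354°
analog 21° ↓ −21°: 354 − 21 = 333°
complement +180°: 333 + 180 = 513 → 513 − 360 = 153°
split-comp 39° ↑ +219°: 153 + 219 = 372 → 372 − 360 = 12°

12°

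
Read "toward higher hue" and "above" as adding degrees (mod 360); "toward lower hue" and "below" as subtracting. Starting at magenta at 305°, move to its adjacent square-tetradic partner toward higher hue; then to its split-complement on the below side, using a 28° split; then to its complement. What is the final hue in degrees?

+90° (square ↑): 305 + 90 = 395 → 395 − 360 = 35°
+152° (split-comp 28° ↓): 35 + 152 = 187°
+180° (complement): 187 + 180 = 367 → 367 − 360 = 7°

7°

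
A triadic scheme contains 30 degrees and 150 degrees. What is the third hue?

A triad spaces three hues 120° apart.
The full set is {30°, 150°, 270°}.

270°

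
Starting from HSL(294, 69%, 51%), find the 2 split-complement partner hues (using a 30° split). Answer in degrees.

Complement of 294°: 294 + 180 = 474 → 474 − 360 = 114°
114 − 30 = 84°
114 + 30 = 144°

84° and 144°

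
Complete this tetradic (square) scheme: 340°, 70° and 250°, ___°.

A square tetradic scheme places four hues every 90°.
The full set through 70° is {70°, 160°, 250°, 340°}.
Given {70°, 250°, 340°}, the missing hue is 160°.

160°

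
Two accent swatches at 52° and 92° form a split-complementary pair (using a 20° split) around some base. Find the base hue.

The accents sit 20° either side of the complement, so the complement is their short-arc midpoint on the wheel.
Short-arc midpoint of 52° and 92°: 72°.
Base is 180° from the complement: 72 − 180 = -108 → -108 + 360 = 252°

252°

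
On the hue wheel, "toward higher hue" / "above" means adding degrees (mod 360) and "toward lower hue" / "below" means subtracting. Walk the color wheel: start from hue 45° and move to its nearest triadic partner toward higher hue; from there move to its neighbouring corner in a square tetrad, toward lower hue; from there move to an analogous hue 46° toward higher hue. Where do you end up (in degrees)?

+120° (triadic ↑): 45 + 120 = 165°
−90° (square ↓): 165 − 90 = 75°
+46° (analog 46° ↑): 75 + 46 = 121°

121°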